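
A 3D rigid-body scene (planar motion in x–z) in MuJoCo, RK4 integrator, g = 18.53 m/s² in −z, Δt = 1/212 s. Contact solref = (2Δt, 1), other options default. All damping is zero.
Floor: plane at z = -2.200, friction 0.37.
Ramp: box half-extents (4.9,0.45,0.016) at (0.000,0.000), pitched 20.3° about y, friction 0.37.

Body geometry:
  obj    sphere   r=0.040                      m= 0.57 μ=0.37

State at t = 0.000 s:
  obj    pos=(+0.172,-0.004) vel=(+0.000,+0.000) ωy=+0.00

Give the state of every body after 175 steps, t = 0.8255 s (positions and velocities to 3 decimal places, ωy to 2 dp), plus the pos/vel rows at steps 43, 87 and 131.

State at t = 0.8255 s:
  obj    pos=(+1.639,-0.547) vel=(+3.555,-1.315) ωy=+94.75

Key-timestep trajectory:
   step    t(s)  obj.x    obj.z    obj.vx   obj.vz 
     43  0.2028   +0.261  -0.037  +0.874  -0.323
     87  0.4104   +0.535  -0.138  +1.767  -0.654
    131  0.6179   +0.994  -0.308  +2.661  -0.984


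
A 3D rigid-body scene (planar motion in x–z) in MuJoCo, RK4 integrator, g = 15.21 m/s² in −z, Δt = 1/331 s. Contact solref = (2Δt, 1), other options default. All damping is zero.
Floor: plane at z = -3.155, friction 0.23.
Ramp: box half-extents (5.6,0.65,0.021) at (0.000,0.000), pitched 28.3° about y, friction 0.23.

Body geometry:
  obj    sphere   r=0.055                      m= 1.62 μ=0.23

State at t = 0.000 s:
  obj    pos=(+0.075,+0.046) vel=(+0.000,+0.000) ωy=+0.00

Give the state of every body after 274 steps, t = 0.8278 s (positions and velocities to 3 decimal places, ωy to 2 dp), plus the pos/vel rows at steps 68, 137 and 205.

State at t = 0.8278 s:
  obj    pos=(+1.629,-0.791) vel=(+3.754,-2.021) ωy=+77.51

Key-timestep trajectory:
   step    t(s)  obj.x    obj.z    obj.vx   obj.vz 
     68  0.2054   +0.171  -0.006  +0.932  -0.502
    137  0.4139   +0.464  -0.163  +1.877  -1.011
    205  0.6193   +0.945  -0.422  +2.809  -1.512


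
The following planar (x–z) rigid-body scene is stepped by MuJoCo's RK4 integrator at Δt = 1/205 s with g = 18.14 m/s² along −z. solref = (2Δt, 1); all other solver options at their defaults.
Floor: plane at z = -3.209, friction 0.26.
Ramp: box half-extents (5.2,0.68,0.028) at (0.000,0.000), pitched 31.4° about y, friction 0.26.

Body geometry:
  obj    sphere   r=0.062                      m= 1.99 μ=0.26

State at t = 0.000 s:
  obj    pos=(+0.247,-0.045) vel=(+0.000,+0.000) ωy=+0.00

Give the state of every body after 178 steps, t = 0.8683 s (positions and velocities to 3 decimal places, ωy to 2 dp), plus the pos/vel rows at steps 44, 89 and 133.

State at t = 0.8683 s:
  obj    pos=(+2.419,-1.371) vel=(+5.004,-3.054) ωy=+94.52

Key-timestep trajectory:
   step    t(s)  obj.x    obj.z    obj.vx   obj.vz 
     44  0.2146   +0.380  -0.126  +1.237  -0.755
     89  0.4341   +0.790  -0.377  +2.502  -1.527
    133  0.6488   +1.460  -0.786  +3.739  -2.282


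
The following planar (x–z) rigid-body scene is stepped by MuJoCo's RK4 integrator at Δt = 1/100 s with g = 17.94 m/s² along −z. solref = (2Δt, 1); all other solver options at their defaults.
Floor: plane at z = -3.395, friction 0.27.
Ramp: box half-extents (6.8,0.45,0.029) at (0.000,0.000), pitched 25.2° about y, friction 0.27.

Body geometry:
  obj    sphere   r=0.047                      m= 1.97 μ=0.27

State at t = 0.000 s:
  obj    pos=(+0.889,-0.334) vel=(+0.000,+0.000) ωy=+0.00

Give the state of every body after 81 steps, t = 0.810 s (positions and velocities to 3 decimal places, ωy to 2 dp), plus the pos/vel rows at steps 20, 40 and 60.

State at t = 0.810 s:
  obj    pos=(+2.508,-1.096) vel=(+3.998,-1.881) ωy=+93.99

Key-timestep trajectory:
   step    t(s)  obj.x    obj.z    obj.vx   obj.vz 
     20  0.2000   +0.988  -0.381  +0.987  -0.465
     40  0.4000   +1.284  -0.520  +1.975  -0.929
     60  0.6000   +1.778  -0.752  +2.962  -1.394


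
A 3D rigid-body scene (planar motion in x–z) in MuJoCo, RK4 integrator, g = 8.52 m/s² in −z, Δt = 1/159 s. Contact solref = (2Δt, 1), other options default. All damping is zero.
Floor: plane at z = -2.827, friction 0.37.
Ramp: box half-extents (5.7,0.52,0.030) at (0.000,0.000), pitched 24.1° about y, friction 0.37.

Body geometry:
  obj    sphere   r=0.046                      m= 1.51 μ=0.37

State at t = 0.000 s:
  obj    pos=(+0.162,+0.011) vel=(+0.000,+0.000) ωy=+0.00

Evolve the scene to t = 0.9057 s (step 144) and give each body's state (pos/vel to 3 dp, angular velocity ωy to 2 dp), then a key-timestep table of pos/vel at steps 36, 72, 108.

State at t = 0.9057 s:
  obj    pos=(+1.092,-0.405) vel=(+2.054,-0.919) ωy=+48.91

Key-timestep trajectory:
   step    t(s)  obj.x    obj.z    obj.vx   obj.vz 
     36  0.2264   +0.220  -0.015  +0.514  -0.230
     72  0.4528   +0.395  -0.093  +1.027  -0.460
    108  0.6792   +0.685  -0.223  +1.541  -0.689


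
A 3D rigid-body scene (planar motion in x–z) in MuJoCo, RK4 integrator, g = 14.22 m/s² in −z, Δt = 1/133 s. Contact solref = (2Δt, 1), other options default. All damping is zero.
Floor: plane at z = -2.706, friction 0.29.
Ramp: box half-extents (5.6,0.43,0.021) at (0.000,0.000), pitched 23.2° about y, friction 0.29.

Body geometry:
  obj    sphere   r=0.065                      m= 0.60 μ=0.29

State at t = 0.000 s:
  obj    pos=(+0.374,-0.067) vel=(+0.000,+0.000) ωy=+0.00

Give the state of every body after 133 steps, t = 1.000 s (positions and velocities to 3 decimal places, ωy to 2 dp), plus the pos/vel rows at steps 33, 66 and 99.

State at t = 1.000 s:
  obj    pos=(+2.213,-0.855) vel=(+3.678,-1.576) ωy=+61.55

Key-timestep trajectory:
   step    t(s)  obj.x    obj.z    obj.vx   obj.vz 
     33  0.2481   +0.487  -0.115  +0.913  -0.391
     66  0.4962   +0.827  -0.261  +1.825  -0.782
     99  0.7444   +1.393  -0.504  +2.738  -1.173


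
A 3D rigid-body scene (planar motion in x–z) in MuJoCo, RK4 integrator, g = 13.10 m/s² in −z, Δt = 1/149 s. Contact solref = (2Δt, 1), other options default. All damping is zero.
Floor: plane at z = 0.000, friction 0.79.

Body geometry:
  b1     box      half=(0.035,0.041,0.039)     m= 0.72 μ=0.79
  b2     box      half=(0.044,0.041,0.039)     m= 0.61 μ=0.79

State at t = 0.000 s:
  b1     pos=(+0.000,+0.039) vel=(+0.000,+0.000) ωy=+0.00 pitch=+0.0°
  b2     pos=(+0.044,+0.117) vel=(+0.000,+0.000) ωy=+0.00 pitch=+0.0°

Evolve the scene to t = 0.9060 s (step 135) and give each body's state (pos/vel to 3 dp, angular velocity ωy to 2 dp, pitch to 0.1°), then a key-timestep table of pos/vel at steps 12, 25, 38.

State at t = 0.9060 s:
  b1     pos=(+0.000,+0.039) vel=(+0.000,+0.000) ωy=+0.00 pitch=+0.0°
  b2     pos=(+0.090,+0.044) vel=(+0.000,+0.000) ωy=+0.00 pitch=+90.0°

Key-timestep trajectory:
   step    t(s)  b1.x    b1.z    b1.vx   b1.vz   b2.x    b2.z    b2.vx   b2.vz 
     12  0.0805   +0.000  +0.039  -0.001  +0.001   +0.050  +0.115  +0.154  -0.057
     25  0.1678   +0.000  +0.039  +0.000  +0.000   +0.072  +0.095  +0.308  -0.554
     38  0.2550   +0.000  +0.039  +0.000  +0.000   +0.092  +0.041  -0.052  +0.119


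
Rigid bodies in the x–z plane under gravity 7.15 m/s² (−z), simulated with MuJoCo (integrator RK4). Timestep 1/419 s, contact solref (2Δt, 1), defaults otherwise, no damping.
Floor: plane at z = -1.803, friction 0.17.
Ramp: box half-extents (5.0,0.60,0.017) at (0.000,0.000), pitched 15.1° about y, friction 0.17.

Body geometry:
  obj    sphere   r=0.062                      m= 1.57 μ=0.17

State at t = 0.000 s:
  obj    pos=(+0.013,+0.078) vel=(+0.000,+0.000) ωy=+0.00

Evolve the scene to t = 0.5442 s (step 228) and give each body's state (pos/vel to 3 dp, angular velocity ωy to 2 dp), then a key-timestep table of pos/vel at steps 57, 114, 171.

State at t = 0.5442 s:
  obj    pos=(+0.203,+0.027) vel=(+0.699,-0.189) ωy=+11.68

Key-timestep trajectory:
   step    t(s)  obj.x    obj.z    obj.vx   obj.vz 
     57  0.1360   +0.025  +0.075  +0.175  -0.047
    114  0.2721   +0.061  +0.065  +0.350  -0.094
    171  0.4081   +0.120  +0.049  +0.524  -0.141


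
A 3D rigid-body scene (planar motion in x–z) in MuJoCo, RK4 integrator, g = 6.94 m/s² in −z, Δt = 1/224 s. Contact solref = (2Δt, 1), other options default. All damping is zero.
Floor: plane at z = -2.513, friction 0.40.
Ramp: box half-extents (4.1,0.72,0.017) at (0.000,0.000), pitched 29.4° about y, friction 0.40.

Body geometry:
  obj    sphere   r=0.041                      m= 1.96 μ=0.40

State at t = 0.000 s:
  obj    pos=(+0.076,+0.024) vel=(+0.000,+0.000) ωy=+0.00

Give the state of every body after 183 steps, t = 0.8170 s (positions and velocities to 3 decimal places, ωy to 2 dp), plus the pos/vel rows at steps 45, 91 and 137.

State at t = 0.8170 s:
  obj    pos=(+0.784,-0.375) vel=(+1.732,-0.976) ωy=+48.48

Key-timestep trajectory:
   step    t(s)  obj.x    obj.z    obj.vx   obj.vz 
     45  0.2009   +0.119  +0.000  +0.426  -0.240
     91  0.4062   +0.251  -0.075  +0.861  -0.485
    137  0.6116   +0.473  -0.200  +1.297  -0.731


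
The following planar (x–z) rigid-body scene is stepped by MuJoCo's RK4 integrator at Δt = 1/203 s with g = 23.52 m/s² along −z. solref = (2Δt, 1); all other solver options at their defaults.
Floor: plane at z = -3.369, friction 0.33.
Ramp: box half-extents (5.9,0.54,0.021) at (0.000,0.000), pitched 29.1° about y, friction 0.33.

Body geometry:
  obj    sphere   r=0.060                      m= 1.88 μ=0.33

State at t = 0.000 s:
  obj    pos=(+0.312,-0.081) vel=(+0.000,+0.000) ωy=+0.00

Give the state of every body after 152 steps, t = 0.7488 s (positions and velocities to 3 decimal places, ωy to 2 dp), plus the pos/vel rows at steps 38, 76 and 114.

State at t = 0.7488 s:
  obj    pos=(+2.314,-1.195) vel=(+5.346,-2.975) ωy=+101.95

Key-timestep trajectory:
   step    t(s)  obj.x    obj.z    obj.vx   obj.vz 
     38  0.1872   +0.437  -0.151  +1.337  -0.744
     76  0.3744   +0.812  -0.360  +2.673  -1.488
    114  0.5616   +1.438  -0.708  +4.009  -2.232


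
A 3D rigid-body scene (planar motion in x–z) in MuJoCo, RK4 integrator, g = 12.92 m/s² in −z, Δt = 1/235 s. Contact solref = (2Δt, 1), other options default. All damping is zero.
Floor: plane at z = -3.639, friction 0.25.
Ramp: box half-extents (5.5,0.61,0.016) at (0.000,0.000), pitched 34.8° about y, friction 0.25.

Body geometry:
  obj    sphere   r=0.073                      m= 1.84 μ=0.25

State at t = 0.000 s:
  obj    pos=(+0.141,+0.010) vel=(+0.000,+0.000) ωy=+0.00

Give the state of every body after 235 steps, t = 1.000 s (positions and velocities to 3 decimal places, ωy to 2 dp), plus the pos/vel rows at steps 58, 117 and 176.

State at t = 1.000 s:
  obj    pos=(+2.304,-1.493) vel=(+4.325,-3.006) ωy=+72.13

Key-timestep trajectory:
   step    t(s)  obj.x    obj.z    obj.vx   obj.vz 
     58  0.2468   +0.273  -0.081  +1.068  -0.742
    117  0.4979   +0.677  -0.362  +2.154  -1.497
    176  0.7489   +1.354  -0.833  +3.239  -2.251


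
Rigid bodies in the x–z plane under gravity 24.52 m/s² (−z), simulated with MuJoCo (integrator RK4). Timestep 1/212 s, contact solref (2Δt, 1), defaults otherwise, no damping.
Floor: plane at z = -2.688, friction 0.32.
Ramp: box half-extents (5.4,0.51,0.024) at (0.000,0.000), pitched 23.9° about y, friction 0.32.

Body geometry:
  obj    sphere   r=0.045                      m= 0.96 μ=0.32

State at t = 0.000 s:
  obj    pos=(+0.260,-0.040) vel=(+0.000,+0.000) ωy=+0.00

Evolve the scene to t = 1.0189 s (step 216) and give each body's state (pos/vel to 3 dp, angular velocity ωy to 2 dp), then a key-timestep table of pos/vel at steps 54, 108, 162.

State at t = 1.0189 s:
  obj    pos=(+3.627,-1.532) vel=(+6.610,-2.929) ωy=+160.64

Key-timestep trajectory:
   step    t(s)  obj.x    obj.z    obj.vx   obj.vz 
     54  0.2547   +0.471  -0.133  +1.653  -0.732
    108  0.5094   +1.102  -0.413  +3.305  -1.465
    162  0.7642   +2.154  -0.879  +4.957  -2.197


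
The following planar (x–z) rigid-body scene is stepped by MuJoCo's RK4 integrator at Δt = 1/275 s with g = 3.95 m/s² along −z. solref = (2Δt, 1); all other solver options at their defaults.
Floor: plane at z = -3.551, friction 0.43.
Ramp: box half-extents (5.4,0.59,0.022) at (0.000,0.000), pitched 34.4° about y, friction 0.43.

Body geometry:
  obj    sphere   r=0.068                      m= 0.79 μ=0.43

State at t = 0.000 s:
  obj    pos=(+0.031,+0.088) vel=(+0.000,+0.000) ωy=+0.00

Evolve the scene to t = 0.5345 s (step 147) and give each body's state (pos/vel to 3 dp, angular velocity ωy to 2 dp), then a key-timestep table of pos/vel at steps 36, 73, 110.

State at t = 0.5345 s:
  obj    pos=(+0.219,-0.041) vel=(+0.703,-0.481) ωy=+12.53

Key-timestep trajectory:
   step    t(s)  obj.x    obj.z    obj.vx   obj.vz 
     36  0.1309   +0.042  +0.080  +0.172  -0.118
     73  0.2655   +0.077  +0.056  +0.349  -0.239
    110  0.4000   +0.136  +0.016  +0.526  -0.360


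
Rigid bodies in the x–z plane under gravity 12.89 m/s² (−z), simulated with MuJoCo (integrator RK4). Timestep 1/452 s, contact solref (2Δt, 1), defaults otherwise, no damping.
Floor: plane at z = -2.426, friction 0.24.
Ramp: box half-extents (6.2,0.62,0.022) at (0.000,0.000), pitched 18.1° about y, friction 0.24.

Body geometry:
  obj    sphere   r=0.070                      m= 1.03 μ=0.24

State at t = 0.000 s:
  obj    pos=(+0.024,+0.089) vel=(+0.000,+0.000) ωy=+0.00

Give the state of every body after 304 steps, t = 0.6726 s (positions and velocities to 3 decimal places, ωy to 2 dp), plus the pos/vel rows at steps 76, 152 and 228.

State at t = 0.6726 s:
  obj    pos=(+0.639,-0.112) vel=(+1.829,-0.598) ωy=+27.48

Key-timestep trajectory:
   step    t(s)  obj.x    obj.z    obj.vx   obj.vz 
     76  0.1681   +0.062  +0.076  +0.457  -0.149
    152  0.3363   +0.178  +0.039  +0.914  -0.299
    228  0.5044   +0.370  -0.024  +1.372  -0.448


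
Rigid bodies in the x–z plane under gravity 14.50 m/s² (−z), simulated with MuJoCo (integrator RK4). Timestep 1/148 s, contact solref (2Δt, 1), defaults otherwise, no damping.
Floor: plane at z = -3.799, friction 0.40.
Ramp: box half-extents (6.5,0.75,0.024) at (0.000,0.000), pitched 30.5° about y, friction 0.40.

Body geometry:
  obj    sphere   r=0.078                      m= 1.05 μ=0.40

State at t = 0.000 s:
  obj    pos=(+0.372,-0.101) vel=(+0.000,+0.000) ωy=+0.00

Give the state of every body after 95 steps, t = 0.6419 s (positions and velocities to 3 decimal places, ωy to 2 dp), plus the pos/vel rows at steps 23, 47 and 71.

State at t = 0.6419 s:
  obj    pos=(+1.305,-0.651) vel=(+2.907,-1.713) ωy=+43.25

Key-timestep trajectory:
   step    t(s)  obj.x    obj.z    obj.vx   obj.vz 
     23  0.1554   +0.427  -0.133  +0.704  -0.415
     47  0.3176   +0.601  -0.235  +1.439  -0.847
     71  0.4797   +0.893  -0.408  +2.173  -1.280


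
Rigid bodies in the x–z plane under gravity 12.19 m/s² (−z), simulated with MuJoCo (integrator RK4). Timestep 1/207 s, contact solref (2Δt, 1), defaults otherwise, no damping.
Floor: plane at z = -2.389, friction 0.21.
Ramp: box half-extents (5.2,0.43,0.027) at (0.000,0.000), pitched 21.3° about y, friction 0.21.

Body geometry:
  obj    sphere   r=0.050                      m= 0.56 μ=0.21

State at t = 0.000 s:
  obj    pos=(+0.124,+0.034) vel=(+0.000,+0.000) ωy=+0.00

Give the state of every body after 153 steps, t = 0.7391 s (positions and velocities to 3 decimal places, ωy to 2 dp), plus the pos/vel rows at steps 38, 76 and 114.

State at t = 0.7391 s:
  obj    pos=(+0.929,-0.280) vel=(+2.178,-0.849) ωy=+46.74

Key-timestep trajectory:
   step    t(s)  obj.x    obj.z    obj.vx   obj.vz 
     38  0.1836   +0.174  +0.015  +0.541  -0.211
     76  0.3671   +0.323  -0.043  +1.082  -0.422
    114  0.5507   +0.571  -0.140  +1.623  -0.633


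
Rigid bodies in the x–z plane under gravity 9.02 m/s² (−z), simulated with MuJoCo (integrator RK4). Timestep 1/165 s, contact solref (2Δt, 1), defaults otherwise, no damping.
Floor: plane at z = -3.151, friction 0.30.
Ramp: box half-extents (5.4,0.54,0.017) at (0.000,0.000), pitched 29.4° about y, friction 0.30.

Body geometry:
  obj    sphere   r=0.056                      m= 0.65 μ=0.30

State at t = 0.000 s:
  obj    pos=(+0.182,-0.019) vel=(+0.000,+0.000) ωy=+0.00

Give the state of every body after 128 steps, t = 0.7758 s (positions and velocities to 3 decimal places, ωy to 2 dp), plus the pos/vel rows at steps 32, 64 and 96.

State at t = 0.7758 s:
  obj    pos=(+1.011,-0.486) vel=(+2.138,-1.205) ωy=+43.80

Key-timestep trajectory:
   step    t(s)  obj.x    obj.z    obj.vx   obj.vz 
     32  0.1939   +0.234  -0.048  +0.535  -0.301
     64  0.3879   +0.389  -0.136  +1.069  -0.602
     96  0.5818   +0.649  -0.282  +1.603  -0.903


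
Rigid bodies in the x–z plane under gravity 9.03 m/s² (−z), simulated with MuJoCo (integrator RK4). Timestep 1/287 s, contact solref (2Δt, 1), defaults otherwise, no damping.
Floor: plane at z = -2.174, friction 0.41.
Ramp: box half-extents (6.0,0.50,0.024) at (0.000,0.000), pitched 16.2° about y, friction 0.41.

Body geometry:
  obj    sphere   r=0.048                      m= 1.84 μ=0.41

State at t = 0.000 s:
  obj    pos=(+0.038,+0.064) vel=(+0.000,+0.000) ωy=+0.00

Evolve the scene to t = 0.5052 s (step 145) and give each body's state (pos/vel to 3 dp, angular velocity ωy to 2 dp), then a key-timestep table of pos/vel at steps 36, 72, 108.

State at t = 0.5052 s:
  obj    pos=(+0.259,+0.000) vel=(+0.873,-0.254) ωy=+18.94

Key-timestep trajectory:
   step    t(s)  obj.x    obj.z    obj.vx   obj.vz 
     36  0.1254   +0.052  +0.060  +0.217  -0.063
     72  0.2509   +0.092  +0.048  +0.434  -0.126
    108  0.3763   +0.160  +0.028  +0.650  -0.189


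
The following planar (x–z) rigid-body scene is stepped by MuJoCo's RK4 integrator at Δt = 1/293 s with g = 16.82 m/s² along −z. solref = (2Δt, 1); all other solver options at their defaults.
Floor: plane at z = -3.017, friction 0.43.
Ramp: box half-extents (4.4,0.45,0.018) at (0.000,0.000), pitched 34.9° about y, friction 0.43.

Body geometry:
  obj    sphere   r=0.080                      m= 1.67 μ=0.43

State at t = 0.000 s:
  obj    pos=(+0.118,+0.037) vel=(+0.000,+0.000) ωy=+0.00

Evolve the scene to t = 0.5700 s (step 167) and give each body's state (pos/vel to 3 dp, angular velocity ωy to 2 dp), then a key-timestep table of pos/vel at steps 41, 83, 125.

State at t = 0.5700 s:
  obj    pos=(+1.034,-0.602) vel=(+3.213,-2.242) ωy=+48.96

Key-timestep trajectory:
   step    t(s)  obj.x    obj.z    obj.vx   obj.vz 
     41  0.1399   +0.173  -0.001  +0.789  -0.550
     83  0.2833   +0.344  -0.121  +1.597  -1.114
    125  0.4266   +0.631  -0.321  +2.405  -1.678


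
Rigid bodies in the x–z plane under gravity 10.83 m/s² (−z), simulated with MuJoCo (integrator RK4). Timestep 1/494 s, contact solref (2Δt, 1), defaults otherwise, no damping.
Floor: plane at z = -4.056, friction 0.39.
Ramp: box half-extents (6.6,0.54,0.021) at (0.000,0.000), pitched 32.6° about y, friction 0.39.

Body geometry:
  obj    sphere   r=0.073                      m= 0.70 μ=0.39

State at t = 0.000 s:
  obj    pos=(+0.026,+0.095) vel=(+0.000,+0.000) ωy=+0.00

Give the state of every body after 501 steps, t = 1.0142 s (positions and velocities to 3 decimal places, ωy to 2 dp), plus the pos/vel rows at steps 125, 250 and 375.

State at t = 1.0142 s:
  obj    pos=(+1.832,-1.060) vel=(+3.561,-2.277) ωy=+57.90

Key-timestep trajectory:
   step    t(s)  obj.x    obj.z    obj.vx   obj.vz 
    125  0.2530   +0.138  +0.023  +0.889  -0.568
    250  0.5061   +0.476  -0.193  +1.777  -1.136
    375  0.7591   +1.038  -0.552  +2.665  -1.705


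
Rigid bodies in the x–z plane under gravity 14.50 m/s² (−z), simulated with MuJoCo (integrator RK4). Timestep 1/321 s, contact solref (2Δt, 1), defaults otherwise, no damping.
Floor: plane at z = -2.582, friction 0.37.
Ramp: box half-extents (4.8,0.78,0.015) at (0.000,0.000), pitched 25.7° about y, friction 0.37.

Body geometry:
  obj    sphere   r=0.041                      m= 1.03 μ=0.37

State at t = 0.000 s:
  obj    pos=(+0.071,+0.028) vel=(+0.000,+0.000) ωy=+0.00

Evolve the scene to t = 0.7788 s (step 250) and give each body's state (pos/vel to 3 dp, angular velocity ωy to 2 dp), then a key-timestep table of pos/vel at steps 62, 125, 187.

State at t = 0.7788 s:
  obj    pos=(+1.298,-0.563) vel=(+3.152,-1.517) ωy=+85.31

Key-timestep trajectory:
   step    t(s)  obj.x    obj.z    obj.vx   obj.vz 
     62  0.1931   +0.147  -0.008  +0.782  -0.376
    125  0.3894   +0.378  -0.120  +1.576  -0.759
    187  0.5826   +0.758  -0.303  +2.358  -1.135


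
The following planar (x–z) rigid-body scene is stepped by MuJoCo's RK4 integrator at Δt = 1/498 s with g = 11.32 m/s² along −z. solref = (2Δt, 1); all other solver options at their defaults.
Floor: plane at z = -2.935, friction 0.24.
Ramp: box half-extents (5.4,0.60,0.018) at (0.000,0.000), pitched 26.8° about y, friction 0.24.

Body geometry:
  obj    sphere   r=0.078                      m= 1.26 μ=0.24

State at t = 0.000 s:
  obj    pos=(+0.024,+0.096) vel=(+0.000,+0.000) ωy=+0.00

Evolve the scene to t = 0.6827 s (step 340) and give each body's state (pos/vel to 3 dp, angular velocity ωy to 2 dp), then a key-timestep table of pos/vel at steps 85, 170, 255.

State at t = 0.6827 s:
  obj    pos=(+0.782,-0.288) vel=(+2.222,-1.122) ωy=+31.91

Key-timestep trajectory:
   step    t(s)  obj.x    obj.z    obj.vx   obj.vz 
     85  0.1707   +0.071  +0.072  +0.556  -0.281
    170  0.3414   +0.213  +0.000  +1.111  -0.561
    255  0.5120   +0.451  -0.120  +1.666  -0.842


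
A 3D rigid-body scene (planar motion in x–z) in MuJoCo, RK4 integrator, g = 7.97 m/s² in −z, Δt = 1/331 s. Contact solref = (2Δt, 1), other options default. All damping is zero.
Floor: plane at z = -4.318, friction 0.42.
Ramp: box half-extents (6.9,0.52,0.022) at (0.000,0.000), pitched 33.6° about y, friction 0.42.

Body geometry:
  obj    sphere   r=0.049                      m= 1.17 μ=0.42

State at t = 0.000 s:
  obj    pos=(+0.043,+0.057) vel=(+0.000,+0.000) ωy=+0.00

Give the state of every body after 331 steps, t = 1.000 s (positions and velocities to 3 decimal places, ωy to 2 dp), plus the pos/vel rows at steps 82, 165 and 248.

State at t = 1.000 s:
  obj    pos=(+1.355,-0.815) vel=(+2.624,-1.743) ωy=+64.29

Key-timestep trajectory:
   step    t(s)  obj.x    obj.z    obj.vx   obj.vz 
     82  0.2477   +0.123  +0.003  +0.650  -0.432
    165  0.4985   +0.369  -0.160  +1.308  -0.869
    248  0.7492   +0.779  -0.433  +1.966  -1.306


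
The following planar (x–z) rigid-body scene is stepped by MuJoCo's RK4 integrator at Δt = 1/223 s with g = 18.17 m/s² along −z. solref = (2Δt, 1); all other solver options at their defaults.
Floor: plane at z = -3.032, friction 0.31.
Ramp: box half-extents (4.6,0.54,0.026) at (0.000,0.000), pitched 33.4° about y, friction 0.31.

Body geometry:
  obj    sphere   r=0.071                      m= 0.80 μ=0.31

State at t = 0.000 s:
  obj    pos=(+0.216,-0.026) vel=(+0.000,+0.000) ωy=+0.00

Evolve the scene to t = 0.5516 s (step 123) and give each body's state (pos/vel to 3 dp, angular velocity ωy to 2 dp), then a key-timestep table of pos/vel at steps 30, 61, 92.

State at t = 0.5516 s:
  obj    pos=(+1.123,-0.625) vel=(+3.290,-2.169) ωy=+55.48

Key-timestep trajectory:
   step    t(s)  obj.x    obj.z    obj.vx   obj.vz 
     30  0.1345   +0.270  -0.062  +0.803  -0.529
     61  0.2735   +0.439  -0.173  +1.632  -1.076
     92  0.4126   +0.724  -0.361  +2.461  -1.623


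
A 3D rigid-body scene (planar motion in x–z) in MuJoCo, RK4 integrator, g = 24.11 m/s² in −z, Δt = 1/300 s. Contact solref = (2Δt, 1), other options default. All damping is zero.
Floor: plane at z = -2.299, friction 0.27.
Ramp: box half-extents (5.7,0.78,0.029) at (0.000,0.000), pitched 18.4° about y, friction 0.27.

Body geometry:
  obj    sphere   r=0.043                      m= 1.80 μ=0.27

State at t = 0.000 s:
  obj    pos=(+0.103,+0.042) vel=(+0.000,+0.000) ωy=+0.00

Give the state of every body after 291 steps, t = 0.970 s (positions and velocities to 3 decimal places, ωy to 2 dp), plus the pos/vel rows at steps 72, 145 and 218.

State at t = 0.970 s:
  obj    pos=(+2.530,-0.766) vel=(+5.003,-1.664) ωy=+122.61

Key-timestep trajectory:
   step    t(s)  obj.x    obj.z    obj.vx   obj.vz 
     72  0.2400   +0.252  -0.008  +1.238  -0.412
    145  0.4833   +0.705  -0.159  +2.493  -0.829
    218  0.7267   +1.465  -0.411  +3.748  -1.247


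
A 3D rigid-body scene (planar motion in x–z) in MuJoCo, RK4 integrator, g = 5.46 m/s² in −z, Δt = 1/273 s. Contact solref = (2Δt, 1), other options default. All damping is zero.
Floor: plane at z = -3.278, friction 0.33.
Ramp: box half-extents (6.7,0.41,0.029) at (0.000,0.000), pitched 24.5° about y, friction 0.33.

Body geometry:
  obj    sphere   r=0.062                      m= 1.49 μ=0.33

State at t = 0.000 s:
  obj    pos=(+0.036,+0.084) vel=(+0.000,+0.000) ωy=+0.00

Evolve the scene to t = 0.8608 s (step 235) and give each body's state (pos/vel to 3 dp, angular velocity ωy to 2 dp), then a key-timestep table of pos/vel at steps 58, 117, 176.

State at t = 0.8608 s:
  obj    pos=(+0.581,-0.165) vel=(+1.267,-0.577) ωy=+22.45

Key-timestep trajectory:
   step    t(s)  obj.x    obj.z    obj.vx   obj.vz 
     58  0.2125   +0.069  +0.068  +0.313  -0.143
    117  0.4286   +0.171  +0.022  +0.631  -0.287
    176  0.6447   +0.342  -0.056  +0.949  -0.432


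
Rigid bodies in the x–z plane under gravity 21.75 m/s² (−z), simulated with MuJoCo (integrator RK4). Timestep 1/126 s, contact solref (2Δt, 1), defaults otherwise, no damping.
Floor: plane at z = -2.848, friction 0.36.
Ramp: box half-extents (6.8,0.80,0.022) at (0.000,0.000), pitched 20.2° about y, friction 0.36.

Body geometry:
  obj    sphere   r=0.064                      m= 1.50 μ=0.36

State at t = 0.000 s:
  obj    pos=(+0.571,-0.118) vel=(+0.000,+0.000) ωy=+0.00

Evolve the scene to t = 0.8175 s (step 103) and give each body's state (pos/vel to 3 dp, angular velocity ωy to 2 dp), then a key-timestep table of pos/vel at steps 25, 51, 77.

State at t = 0.8175 s:
  obj    pos=(+2.253,-0.737) vel=(+4.115,-1.514) ωy=+68.50

Key-timestep trajectory:
   step    t(s)  obj.x    obj.z    obj.vx   obj.vz 
     25  0.1984   +0.670  -0.155  +0.999  -0.367
     51  0.4048   +0.983  -0.270  +2.038  -0.750
     77  0.6111   +1.511  -0.464  +3.076  -1.132


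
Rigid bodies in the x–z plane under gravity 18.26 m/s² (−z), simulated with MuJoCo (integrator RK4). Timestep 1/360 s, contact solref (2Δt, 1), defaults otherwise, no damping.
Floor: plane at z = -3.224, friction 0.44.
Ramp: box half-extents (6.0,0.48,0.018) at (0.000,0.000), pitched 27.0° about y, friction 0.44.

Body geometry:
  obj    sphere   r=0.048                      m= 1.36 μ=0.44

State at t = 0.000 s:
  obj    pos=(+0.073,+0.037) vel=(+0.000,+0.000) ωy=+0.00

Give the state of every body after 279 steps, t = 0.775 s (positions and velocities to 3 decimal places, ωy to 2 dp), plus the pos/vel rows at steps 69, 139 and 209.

State at t = 0.775 s:
  obj    pos=(+1.657,-0.770) vel=(+4.089,-2.083) ωy=+95.59

Key-timestep trajectory:
   step    t(s)  obj.x    obj.z    obj.vx   obj.vz 
     69  0.1917   +0.170  -0.013  +1.011  -0.515
    139  0.3861   +0.466  -0.164  +2.037  -1.038
    209  0.5806   +0.962  -0.416  +3.063  -1.561


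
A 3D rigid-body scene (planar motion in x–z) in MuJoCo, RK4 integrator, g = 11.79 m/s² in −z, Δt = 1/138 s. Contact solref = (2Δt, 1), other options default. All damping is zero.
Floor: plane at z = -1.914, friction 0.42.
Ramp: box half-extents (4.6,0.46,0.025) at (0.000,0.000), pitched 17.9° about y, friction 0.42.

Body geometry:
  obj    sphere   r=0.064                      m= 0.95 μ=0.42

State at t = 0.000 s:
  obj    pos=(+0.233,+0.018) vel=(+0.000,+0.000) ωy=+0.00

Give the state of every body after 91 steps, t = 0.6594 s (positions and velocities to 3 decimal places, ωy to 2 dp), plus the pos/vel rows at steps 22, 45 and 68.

State at t = 0.6594 s:
  obj    pos=(+0.769,-0.155) vel=(+1.624,-0.525) ωy=+26.66

Key-timestep trajectory:
   step    t(s)  obj.x    obj.z    obj.vx   obj.vz 
     22  0.1594   +0.264  +0.008  +0.393  -0.127
     45  0.3261   +0.364  -0.024  +0.803  -0.259
     68  0.4928   +0.532  -0.078  +1.214  -0.392


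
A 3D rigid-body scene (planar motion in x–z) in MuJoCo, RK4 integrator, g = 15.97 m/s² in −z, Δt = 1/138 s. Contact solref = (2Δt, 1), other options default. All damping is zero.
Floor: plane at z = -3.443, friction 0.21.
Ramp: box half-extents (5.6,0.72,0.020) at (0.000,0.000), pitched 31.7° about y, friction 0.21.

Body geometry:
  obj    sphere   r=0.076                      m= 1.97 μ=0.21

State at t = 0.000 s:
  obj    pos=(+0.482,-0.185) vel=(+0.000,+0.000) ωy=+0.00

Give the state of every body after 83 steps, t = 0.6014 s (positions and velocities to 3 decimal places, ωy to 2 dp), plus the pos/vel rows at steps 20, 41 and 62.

State at t = 0.6014 s:
  obj    pos=(+1.405,-0.755) vel=(+3.068,-1.895) ωy=+47.40

Key-timestep trajectory:
   step    t(s)  obj.x    obj.z    obj.vx   obj.vz 
     20  0.1449   +0.536  -0.218  +0.740  -0.457
     41  0.2971   +0.707  -0.324  +1.516  -0.936
     62  0.4493   +0.997  -0.503  +2.292  -1.416


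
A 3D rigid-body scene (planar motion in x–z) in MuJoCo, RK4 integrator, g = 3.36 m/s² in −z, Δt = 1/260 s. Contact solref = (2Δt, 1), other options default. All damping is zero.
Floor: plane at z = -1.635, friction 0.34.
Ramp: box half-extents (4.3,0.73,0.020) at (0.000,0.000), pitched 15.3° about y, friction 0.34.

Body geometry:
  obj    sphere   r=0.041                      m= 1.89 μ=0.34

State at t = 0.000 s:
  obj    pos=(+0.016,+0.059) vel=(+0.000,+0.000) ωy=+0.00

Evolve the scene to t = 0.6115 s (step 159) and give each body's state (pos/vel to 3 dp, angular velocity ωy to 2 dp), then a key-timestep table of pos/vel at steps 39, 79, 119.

State at t = 0.6115 s:
  obj    pos=(+0.130,+0.028) vel=(+0.374,-0.102) ωy=+9.44

Key-timestep trajectory:
   step    t(s)  obj.x    obj.z    obj.vx   obj.vz 
     39  0.1500   +0.023  +0.057  +0.092  -0.025
     79  0.3038   +0.044  +0.051  +0.186  -0.051
    119  0.4577   +0.080  +0.041  +0.280  -0.076


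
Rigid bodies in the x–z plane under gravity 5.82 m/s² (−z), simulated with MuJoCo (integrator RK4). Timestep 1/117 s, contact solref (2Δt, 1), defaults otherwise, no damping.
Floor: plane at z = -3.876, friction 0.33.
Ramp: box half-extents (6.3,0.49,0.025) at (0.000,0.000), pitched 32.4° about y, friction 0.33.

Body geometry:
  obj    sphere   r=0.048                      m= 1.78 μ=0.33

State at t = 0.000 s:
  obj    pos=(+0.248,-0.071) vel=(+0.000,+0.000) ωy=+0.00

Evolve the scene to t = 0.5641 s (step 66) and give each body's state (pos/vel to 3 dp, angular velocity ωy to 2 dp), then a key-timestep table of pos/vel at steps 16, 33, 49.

State at t = 0.5641 s:
  obj    pos=(+0.547,-0.261) vel=(+1.061,-0.673) ωy=+26.16

Key-timestep trajectory:
   step    t(s)  obj.x    obj.z    obj.vx   obj.vz 
     16  0.1368   +0.266  -0.082  +0.257  -0.163
     33  0.2821   +0.323  -0.118  +0.531  -0.337
     49  0.4188   +0.413  -0.176  +0.788  -0.500


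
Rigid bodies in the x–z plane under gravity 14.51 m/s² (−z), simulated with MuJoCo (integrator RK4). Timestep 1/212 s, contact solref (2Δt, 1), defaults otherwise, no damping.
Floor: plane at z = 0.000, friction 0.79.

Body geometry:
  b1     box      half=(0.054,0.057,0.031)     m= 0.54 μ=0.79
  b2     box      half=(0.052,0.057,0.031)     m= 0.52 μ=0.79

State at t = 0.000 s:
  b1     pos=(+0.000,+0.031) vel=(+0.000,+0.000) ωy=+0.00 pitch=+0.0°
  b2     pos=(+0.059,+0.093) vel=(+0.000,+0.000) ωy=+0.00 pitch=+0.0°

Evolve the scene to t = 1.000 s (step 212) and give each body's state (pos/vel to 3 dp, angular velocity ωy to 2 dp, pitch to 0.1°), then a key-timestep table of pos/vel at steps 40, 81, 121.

State at t = 1.000 s:
  b1     pos=(+0.000,+0.031) vel=(+0.000,+0.000) ωy=+0.00 pitch=+0.0°
  b2     pos=(+0.190,+0.031) vel=(+0.000,+0.000) ωy=+0.00 pitch=+180.0°

Key-timestep trajectory:
   step    t(s)  b1.x    b1.z    b1.vx   b1.vz   b2.x    b2.z    b2.vx   b2.vz 
     40  0.1887   +0.000  +0.031  +0.000  +0.000   +0.084  +0.073  +0.266  -0.524
     81  0.3821   +0.000  +0.031  +0.000  +0.000   +0.133  +0.060  +0.082  +0.005
    121  0.5708   +0.000  +0.031  +0.000  +0.000   +0.151  +0.059  +0.203  -0.054


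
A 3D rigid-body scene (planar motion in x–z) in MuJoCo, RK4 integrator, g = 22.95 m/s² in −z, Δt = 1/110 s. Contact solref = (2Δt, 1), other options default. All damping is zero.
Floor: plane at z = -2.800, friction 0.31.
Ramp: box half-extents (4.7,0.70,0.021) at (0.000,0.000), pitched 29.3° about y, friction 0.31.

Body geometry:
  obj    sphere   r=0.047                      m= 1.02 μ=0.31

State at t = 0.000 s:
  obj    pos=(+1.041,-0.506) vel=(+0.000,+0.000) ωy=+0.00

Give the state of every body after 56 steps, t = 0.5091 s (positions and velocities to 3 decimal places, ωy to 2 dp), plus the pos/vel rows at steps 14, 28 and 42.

State at t = 0.5091 s:
  obj    pos=(+1.948,-1.015) vel=(+3.561,-1.998) ωy=+86.84

Key-timestep trajectory:
   step    t(s)  obj.x    obj.z    obj.vx   obj.vz 
     14  0.1273   +1.098  -0.538  +0.891  -0.499
     28  0.2545   +1.268  -0.633  +1.781  -0.999
     42  0.3818   +1.551  -0.792  +2.671  -1.499


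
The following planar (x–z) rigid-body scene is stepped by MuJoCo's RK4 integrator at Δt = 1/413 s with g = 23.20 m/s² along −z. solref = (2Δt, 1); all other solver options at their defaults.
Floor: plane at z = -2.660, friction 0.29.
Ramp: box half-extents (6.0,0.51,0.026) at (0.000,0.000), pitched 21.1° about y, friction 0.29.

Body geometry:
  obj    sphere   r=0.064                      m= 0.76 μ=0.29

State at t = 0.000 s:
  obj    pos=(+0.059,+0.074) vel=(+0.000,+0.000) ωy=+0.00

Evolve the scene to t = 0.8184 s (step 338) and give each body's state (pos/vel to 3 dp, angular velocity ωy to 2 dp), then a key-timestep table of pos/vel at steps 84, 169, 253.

State at t = 0.8184 s:
  obj    pos=(+1.923,-0.646) vel=(+4.555,-1.758) ωy=+76.28

Key-timestep trajectory:
   step    t(s)  obj.x    obj.z    obj.vx   obj.vz 
     84  0.2034   +0.174  +0.029  +1.132  -0.437
    169  0.4092   +0.525  -0.106  +2.278  -0.879
    253  0.6126   +1.103  -0.329  +3.410  -1.316


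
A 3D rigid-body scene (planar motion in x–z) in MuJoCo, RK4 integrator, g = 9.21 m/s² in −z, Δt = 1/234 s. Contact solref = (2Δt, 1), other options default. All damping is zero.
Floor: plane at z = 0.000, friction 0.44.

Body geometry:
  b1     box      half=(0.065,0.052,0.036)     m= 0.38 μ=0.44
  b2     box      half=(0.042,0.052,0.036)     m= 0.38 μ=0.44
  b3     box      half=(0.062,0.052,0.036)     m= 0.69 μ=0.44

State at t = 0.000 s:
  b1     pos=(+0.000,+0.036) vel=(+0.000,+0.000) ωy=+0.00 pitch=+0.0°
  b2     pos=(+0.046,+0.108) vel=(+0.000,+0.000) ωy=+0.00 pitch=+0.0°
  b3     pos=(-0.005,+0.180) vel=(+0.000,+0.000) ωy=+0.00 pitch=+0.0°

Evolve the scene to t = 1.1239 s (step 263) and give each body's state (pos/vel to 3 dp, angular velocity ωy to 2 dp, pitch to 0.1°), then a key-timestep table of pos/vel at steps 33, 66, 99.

State at t = 1.1239 s:
  b1     pos=(+0.000,+0.036) vel=(+0.000,+0.000) ωy=+0.00 pitch=+0.0°
  b2     pos=(+0.046,+0.108) vel=(+0.000,+0.000) ωy=+0.00 pitch=+0.0°
  b3     pos=(-0.154,+0.036) vel=(+0.000,+0.000) ωy=+0.00 pitch=+180.0°

Key-timestep trajectory:
   step    t(s)  b1.x    b1.z    b1.vx   b1.vz   b2.x    b2.z    b2.vx   b2.vz   b3.x    b3.z    b3.vx   b3.vz 
     33  0.1410   +0.000  +0.036  +0.000  +0.000   +0.046  +0.108  +0.001  +0.000   -0.016  +0.175  -0.163  -0.116
     66  0.2821   +0.000  +0.036  +0.000  +0.000   +0.046  +0.108  +0.000  +0.000   -0.054  +0.139  -0.435  -0.130
     99  0.4231   +0.000  +0.036  +0.000  +0.000   +0.046  +0.108  +0.000  +0.000   -0.121  +0.101  -0.500  -0.713


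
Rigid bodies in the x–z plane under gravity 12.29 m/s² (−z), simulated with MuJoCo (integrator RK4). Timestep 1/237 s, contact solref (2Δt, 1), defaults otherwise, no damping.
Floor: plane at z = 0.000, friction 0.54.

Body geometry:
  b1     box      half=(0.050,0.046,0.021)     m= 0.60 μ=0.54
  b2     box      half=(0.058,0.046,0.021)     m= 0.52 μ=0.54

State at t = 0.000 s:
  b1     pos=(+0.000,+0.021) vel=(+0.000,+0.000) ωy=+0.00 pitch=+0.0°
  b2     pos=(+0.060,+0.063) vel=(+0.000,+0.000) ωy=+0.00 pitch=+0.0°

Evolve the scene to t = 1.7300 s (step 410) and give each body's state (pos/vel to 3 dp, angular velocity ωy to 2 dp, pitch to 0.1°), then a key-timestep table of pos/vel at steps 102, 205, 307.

State at t = 1.7300 s:
  b1     pos=(+0.000,+0.021) vel=(+0.000,+0.000) ωy=+0.00 pitch=+0.0°
  b2     pos=(+0.071,+0.052) vel=(+0.000,+0.000) ωy=-0.01 pitch=+37.5°

Key-timestep trajectory:
   step    t(s)  b1.x    b1.z    b1.vx   b1.vz   b2.x    b2.z    b2.vx   b2.vz 
    102  0.4304   +0.000  +0.021  +0.000  +0.000   +0.071  +0.052  +0.000  +0.000
    205  0.8650   +0.000  +0.021  +0.000  +0.000   +0.071  +0.052  +0.000  +0.000
    307  1.2954   +0.000  +0.021  +0.000  +0.000   +0.071  +0.052  +0.000  +0.000


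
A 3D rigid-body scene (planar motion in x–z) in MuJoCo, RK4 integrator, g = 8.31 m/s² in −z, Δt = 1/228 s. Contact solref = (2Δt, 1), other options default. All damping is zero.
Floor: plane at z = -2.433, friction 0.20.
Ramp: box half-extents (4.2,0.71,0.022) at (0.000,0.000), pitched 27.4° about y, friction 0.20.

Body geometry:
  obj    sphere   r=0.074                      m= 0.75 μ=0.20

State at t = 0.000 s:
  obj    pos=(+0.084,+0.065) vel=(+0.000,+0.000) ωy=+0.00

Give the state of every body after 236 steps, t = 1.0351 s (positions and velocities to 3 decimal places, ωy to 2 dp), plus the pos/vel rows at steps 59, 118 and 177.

State at t = 1.0351 s:
  obj    pos=(+1.383,-0.609) vel=(+2.510,-1.301) ωy=+38.20

Key-timestep trajectory:
   step    t(s)  obj.x    obj.z    obj.vx   obj.vz 
     59  0.2588   +0.165  +0.023  +0.628  -0.325
    118  0.5175   +0.409  -0.104  +1.255  -0.651
    177  0.7763   +0.815  -0.314  +1.883  -0.976


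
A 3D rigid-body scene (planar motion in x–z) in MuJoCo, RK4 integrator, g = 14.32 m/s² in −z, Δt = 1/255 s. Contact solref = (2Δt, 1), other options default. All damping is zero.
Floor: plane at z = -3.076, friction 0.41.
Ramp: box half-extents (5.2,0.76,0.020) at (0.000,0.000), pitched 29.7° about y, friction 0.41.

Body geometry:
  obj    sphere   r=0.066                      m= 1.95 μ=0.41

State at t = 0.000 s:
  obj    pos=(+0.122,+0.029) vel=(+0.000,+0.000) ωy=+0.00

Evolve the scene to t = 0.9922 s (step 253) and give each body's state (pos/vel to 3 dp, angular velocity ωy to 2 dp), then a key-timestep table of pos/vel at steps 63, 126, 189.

State at t = 0.9922 s:
  obj    pos=(+2.289,-1.207) vel=(+4.368,-2.491) ωy=+76.17

Key-timestep trajectory:
   step    t(s)  obj.x    obj.z    obj.vx   obj.vz 
     63  0.2471   +0.257  -0.047  +1.088  -0.620
    126  0.4941   +0.660  -0.277  +2.175  -1.241
    189  0.7412   +1.331  -0.660  +3.263  -1.861


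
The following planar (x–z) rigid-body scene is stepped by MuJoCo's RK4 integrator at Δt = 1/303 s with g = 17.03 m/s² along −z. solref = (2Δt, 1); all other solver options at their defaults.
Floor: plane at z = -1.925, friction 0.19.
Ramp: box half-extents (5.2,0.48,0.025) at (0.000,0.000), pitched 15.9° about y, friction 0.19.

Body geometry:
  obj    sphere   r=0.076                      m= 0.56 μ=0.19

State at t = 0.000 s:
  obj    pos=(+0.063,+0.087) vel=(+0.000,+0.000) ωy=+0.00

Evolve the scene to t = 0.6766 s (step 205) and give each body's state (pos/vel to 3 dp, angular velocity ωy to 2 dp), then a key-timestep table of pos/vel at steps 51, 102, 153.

State at t = 0.6766 s:
  obj    pos=(+0.797,-0.122) vel=(+2.169,-0.618) ωy=+29.66

Key-timestep trajectory:
   step    t(s)  obj.x    obj.z    obj.vx   obj.vz 
     51  0.1683   +0.108  +0.074  +0.540  -0.154
    102  0.3366   +0.245  +0.035  +1.079  -0.307
    153  0.5050   +0.472  -0.029  +1.618  -0.461
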